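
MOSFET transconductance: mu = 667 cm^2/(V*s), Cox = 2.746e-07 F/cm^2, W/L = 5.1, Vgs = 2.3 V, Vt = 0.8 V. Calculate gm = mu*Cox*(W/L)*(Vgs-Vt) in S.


Step 1: Vov = Vgs - Vt = 2.3 - 0.8 = 1.5 V
Step 2: gm = mu * Cox * (W/L) * Vov
Step 3: gm = 667 * 2.746e-07 * 5.1 * 1.5 = 1.40e-03 S

1.40e-03


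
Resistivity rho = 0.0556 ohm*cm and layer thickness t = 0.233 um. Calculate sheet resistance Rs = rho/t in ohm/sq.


Step 1: Convert thickness to cm: t = 0.233 um = 2.3300e-05 cm
Step 2: Rs = rho / t = 0.0556 / 2.3300e-05
Step 3: Rs = 2386.3 ohm/sq

2386.3


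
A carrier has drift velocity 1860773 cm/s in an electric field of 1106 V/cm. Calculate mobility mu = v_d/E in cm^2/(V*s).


Step 1: mu = v_d / E
Step 2: mu = 1860773 / 1106
Step 3: mu = 1682.43 cm^2/(V*s)

1682.43


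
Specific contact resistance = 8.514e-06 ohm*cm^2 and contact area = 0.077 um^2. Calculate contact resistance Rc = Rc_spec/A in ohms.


Step 1: Convert area to cm^2: 0.077 um^2 = 7.7000e-10 cm^2
Step 2: Rc = Rc_spec / A = 8.514e-06 / 7.7000e-10
Step 3: Rc = 1.11e+04 ohms

1.11e+04


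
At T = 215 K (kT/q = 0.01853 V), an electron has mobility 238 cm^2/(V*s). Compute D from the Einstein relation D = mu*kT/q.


Step 1: D = mu * (kT/q)
Step 2: D = 238 * 0.01853
Step 3: D = 4.41 cm^2/s

4.41


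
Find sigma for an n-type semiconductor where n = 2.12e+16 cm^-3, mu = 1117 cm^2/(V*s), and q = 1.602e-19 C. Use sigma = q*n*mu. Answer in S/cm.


Step 1: sigma = q * n * mu
Step 2: sigma = 1.602e-19 * 2.12e+16 * 1117
Step 3: sigma = 3.794e+00 S/cm

3.794e+00


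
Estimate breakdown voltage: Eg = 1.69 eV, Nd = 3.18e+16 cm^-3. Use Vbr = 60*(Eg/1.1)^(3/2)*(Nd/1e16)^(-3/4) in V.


Step 1: Eg/1.1 = 1.69/1.1 = 1.536364
Step 2: (Eg/1.1)^1.5 = 1.536364^1.5 = 1.904326
Step 3: (Nd/1e16)^(-0.75) = (3.18)^(-0.75) = 0.419933
Step 4: Vbr = 60 * 1.904326 * 0.419933 = 48.0 V

48.0


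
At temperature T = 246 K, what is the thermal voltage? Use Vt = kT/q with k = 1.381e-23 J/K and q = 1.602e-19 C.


Step 1: kT = 1.381e-23 * 246 = 3.39726e-21 J
Step 2: Vt = kT/q = 3.39726e-21 / 1.602e-19
Step 3: Vt = 0.02121 V

0.02121


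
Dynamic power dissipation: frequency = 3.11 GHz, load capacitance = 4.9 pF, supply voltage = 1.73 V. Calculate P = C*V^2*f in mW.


Step 1: V^2 = 1.73^2 = 2.9929 V^2
Step 2: P = C*V^2*f = 4.9e-12 F * 2.9929 * 3.11e9 Hz
Step 3: P = 4.56088031e-02 W
Step 4: P = 45.609 mW

45.609


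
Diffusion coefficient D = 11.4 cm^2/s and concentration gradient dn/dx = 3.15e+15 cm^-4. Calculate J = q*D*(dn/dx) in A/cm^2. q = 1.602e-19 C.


Step 1: J = q * D * (dn/dx)
Step 2: J = 1.602e-19 * 11.4 * 3.15e+15
Step 3: J = 5.75e-03 A/cm^2

5.75e-03


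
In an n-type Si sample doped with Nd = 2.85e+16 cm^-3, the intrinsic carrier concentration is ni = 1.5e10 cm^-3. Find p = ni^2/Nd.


Step 1: Since Nd >> ni, n ≈ Nd = 2.85e+16 cm^-3
Step 2: p = ni^2 / n = (1.5e10)^2 / 2.85e+16
Step 3: p = 2.25e20 / 2.85e+16 = 7.89e+03 cm^-3

7.89e+03


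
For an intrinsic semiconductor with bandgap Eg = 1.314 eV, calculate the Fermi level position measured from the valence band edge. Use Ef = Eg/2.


Step 1: For an intrinsic semiconductor, the Fermi level sits at midgap.
Step 2: Ef = Eg / 2 = 1.314 / 2 = 0.657 eV

0.657


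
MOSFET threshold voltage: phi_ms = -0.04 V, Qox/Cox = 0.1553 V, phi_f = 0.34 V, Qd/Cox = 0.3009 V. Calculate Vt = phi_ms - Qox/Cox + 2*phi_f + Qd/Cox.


Step 1: Vt = phi_ms - Qox/Cox + 2*phi_f + Qd/Cox
Step 2: Vt = -0.04 - 0.1553 + 2*0.34 + 0.3009
Step 3: Vt = -0.04 - 0.1553 + 0.68 + 0.3009
Step 4: Vt = 0.7856 V

0.7856


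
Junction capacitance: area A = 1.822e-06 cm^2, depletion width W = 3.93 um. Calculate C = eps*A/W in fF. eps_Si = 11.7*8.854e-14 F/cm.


Step 1: eps_Si = 11.7 * 8.854e-14 = 1.035918e-12 F/cm
Step 2: W in cm = 3.93 * 1e-4 = 3.93e-04 cm
Step 3: C = 1.035918e-12 * 1.822e-06 / 3.93e-04 = 4.802653e-15 F
Step 4: C = 4.8 fF

4.8


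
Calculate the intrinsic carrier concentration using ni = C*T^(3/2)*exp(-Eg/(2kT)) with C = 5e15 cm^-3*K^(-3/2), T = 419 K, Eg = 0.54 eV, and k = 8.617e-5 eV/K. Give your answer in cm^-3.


Step 1: Compute kT = 8.617e-5 * 419 = 0.03610523 eV
Step 2: Exponent = -Eg/(2kT) = -0.54/(2*0.03610523) = -7.47814
Step 3: T^(3/2) = 419^1.5 = 8576.72
Step 4: ni = 5e15 * 8576.72 * exp(-7.47814) = 2.42e+16 cm^-3

2.42e+16


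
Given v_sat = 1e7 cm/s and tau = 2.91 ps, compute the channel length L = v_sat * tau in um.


Step 1: tau in seconds = 2.91 ps * 1e-12 = 2.9100e-12 s
Step 2: L = v_sat * tau = 1e7 * 2.9100e-12 = 2.9100e-05 cm
Step 3: L in um = 2.9100e-05 * 1e4 = 0.291 um

0.291


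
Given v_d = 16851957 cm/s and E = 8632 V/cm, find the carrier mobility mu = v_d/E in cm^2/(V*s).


Step 1: mu = v_d / E
Step 2: mu = 16851957 / 8632
Step 3: mu = 1952.27 cm^2/(V*s)

1952.27


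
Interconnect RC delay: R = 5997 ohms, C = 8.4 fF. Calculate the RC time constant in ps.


Step 1: tau = R * C
Step 2: tau = 5997 * 8.4 fF = 5997 * 8.4e-15 F
Step 3: tau = 5.03748e-11 s = 50.3748 ps

50.3748


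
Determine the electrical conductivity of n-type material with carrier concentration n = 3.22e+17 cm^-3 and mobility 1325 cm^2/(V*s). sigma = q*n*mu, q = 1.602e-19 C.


Step 1: sigma = q * n * mu
Step 2: sigma = 1.602e-19 * 3.22e+17 * 1325
Step 3: sigma = 6.835e+01 S/cm

6.835e+01


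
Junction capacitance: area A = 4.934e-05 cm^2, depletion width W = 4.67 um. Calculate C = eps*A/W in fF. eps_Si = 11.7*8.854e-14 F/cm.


Step 1: eps_Si = 11.7 * 8.854e-14 = 1.035918e-12 F/cm
Step 2: W in cm = 4.67 * 1e-4 = 4.67e-04 cm
Step 3: C = 1.035918e-12 * 4.934e-05 / 4.67e-04 = 1.094480e-13 F
Step 4: C = 109.45 fF

109.45


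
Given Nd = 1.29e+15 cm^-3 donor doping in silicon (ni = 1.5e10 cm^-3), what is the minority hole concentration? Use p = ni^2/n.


Step 1: Since Nd >> ni, n ≈ Nd = 1.29e+15 cm^-3
Step 2: p = ni^2 / n = (1.5e10)^2 / 1.29e+15
Step 3: p = 2.25e20 / 1.29e+15 = 1.74e+05 cm^-3

1.74e+05


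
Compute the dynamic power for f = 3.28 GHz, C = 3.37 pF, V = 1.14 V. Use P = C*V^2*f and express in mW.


Step 1: V^2 = 1.14^2 = 1.2996 V^2
Step 2: P = C*V^2*f = 3.37e-12 F * 1.2996 * 3.28e9 Hz
Step 3: P = 1.436525856e-02 W
Step 4: P = 14.365 mW

14.365


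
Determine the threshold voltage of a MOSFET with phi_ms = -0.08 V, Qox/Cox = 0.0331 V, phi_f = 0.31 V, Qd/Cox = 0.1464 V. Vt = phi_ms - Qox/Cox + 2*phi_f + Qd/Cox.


Step 1: Vt = phi_ms - Qox/Cox + 2*phi_f + Qd/Cox
Step 2: Vt = -0.08 - 0.0331 + 2*0.31 + 0.1464
Step 3: Vt = -0.08 - 0.0331 + 0.62 + 0.1464
Step 4: Vt = 0.6533 V

0.6533


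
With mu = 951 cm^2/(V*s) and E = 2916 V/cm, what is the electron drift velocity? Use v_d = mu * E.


Step 1: v_d = mu * E
Step 2: v_d = 951 * 2916 = 2773116
Step 3: v_d = 2.77e+06 cm/s

2.77e+06


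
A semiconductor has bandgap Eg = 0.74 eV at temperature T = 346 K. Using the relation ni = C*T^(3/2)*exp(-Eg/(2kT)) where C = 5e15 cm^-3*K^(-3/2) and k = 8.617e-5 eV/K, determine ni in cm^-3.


Step 1: Compute kT = 8.617e-5 * 346 = 0.02981482 eV
Step 2: Exponent = -Eg/(2kT) = -0.74/(2*0.02981482) = -12.40994
Step 3: T^(3/2) = 346^1.5 = 6435.97
Step 4: ni = 5e15 * 6435.97 * exp(-12.40994) = 1.31e+14 cm^-3

1.31e+14


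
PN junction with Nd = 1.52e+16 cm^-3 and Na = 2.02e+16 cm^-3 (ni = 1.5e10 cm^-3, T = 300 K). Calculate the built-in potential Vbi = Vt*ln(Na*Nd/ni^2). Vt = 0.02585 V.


Step 1: Compute Na*Nd/ni^2 = 2.02e+16 * 1.52e+16 / (1.5e10)^2 = 1.3646e+12
Step 2: ln(1.3646e+12) = 27.9419
Step 3: Vbi = 0.02585 * 27.9419 = 0.722 V

0.722


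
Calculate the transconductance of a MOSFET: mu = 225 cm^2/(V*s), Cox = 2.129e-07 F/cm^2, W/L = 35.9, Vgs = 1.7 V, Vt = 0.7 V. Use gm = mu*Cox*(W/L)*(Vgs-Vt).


Step 1: Vov = Vgs - Vt = 1.7 - 0.7 = 1.0 V
Step 2: gm = mu * Cox * (W/L) * Vov
Step 3: gm = 225 * 2.129e-07 * 35.9 * 1.0 = 1.72e-03 S

1.72e-03


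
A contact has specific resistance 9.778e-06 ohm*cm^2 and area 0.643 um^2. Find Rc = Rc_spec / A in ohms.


Step 1: Convert area to cm^2: 0.643 um^2 = 6.4300e-09 cm^2
Step 2: Rc = Rc_spec / A = 9.778e-06 / 6.4300e-09
Step 3: Rc = 1.52e+03 ohms

1.52e+03


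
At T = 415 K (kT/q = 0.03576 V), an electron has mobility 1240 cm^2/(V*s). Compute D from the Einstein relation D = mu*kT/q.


Step 1: D = mu * (kT/q)
Step 2: D = 1240 * 0.03576
Step 3: D = 44.34 cm^2/s

44.34


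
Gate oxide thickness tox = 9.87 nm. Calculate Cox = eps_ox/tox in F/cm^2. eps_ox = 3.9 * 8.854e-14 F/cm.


Step 1: eps_ox = 3.9 * 8.854e-14 = 3.45306e-13 F/cm
Step 2: tox in cm = 9.87 nm * 1e-7 = 9.8700e-07 cm
Step 3: Cox = 3.45306e-13 / 9.8700e-07 = 3.50e-07 F/cm^2

3.50e-07


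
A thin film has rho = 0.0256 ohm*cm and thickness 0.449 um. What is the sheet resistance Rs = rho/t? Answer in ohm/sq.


Step 1: Convert thickness to cm: t = 0.449 um = 4.4900e-05 cm
Step 2: Rs = rho / t = 0.0256 / 4.4900e-05
Step 3: Rs = 570.2 ohm/sq

570.2


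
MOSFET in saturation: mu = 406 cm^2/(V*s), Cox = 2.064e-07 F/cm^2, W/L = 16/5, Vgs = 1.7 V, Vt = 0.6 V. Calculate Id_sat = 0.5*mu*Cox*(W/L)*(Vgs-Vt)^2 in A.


Step 1: Overdrive voltage Vov = Vgs - Vt = 1.7 - 0.6 = 1.1 V
Step 2: W/L = 16/5 = 3.2
Step 3: Id = 0.5 * 406 * 2.064e-07 * 3.2 * 1.1^2
Step 4: Id = 1.62e-04 A

1.62e-04


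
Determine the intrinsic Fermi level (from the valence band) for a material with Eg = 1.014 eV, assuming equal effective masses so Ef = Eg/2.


Step 1: For an intrinsic semiconductor, the Fermi level sits at midgap.
Step 2: Ef = Eg / 2 = 1.014 / 2 = 0.507 eV

0.507


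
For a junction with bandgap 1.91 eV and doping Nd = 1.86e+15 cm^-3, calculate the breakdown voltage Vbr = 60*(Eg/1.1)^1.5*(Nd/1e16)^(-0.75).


Step 1: Eg/1.1 = 1.91/1.1 = 1.736364
Step 2: (Eg/1.1)^1.5 = 1.736364^1.5 = 2.288027
Step 3: (Nd/1e16)^(-0.75) = (0.186)^(-0.75) = 3.530736
Step 4: Vbr = 60 * 2.288027 * 3.530736 = 484.7 V

484.7


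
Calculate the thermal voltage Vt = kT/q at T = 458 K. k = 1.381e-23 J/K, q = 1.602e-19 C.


Step 1: kT = 1.381e-23 * 458 = 6.32498e-21 J
Step 2: Vt = kT/q = 6.32498e-21 / 1.602e-19
Step 3: Vt = 0.03948 V

0.03948


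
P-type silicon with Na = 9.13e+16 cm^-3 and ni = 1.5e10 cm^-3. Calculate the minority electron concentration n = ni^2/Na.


Step 1: Majority hole concentration p ≈ Na = 9.13e+16 cm^-3
Step 2: n = ni^2 / Na = (1.5e10)^2 / 9.13e+16
Step 3: n = 2.46e+03 cm^-3

2.46e+03


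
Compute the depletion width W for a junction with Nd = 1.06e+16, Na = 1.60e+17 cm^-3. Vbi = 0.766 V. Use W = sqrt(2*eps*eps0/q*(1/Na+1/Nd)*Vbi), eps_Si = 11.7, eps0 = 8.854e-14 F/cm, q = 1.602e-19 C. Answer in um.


Step 1: 1/Na + 1/Nd = 1/1.60e+17 + 1/1.06e+16 = 1.00590e-16
Step 2: 2*eps*eps0/q = 2*11.7*8.854e-14/1.602e-19 = 1.293281e+07
Step 3: W^2 = 1.293281e+07 * 1.00590e-16 * 0.766 = 9.96498e-10
Step 4: W = sqrt(9.96498e-10) = 3.157e-05 cm = 0.3157 um

0.3157


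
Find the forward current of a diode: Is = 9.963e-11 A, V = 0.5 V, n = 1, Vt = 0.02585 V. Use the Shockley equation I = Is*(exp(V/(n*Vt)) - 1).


Step 1: V/(n*Vt) = 0.5/(1*0.02585) = 19.3424
Step 2: exp(19.3424) = 2.5136e+08
Step 3: I = 9.963e-11 * (2.5136e+08 - 1) = 2.50e-02 A

2.50e-02


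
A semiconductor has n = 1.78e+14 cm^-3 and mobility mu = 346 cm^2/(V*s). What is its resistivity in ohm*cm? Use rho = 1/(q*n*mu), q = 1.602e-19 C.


Step 1: sigma = q * n * mu = 1.602e-19 * 1.78e+14 * 346 = 9.86640e-03 S/cm
Step 2: rho = 1 / sigma = 1 / 9.86640e-03 = 101.4 ohm*cm

101.4


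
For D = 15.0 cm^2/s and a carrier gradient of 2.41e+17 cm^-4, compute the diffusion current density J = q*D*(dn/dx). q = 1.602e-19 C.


Step 1: J = q * D * (dn/dx)
Step 2: J = 1.602e-19 * 15.0 * 2.41e+17
Step 3: J = 5.79e-01 A/cm^2

5.79e-01


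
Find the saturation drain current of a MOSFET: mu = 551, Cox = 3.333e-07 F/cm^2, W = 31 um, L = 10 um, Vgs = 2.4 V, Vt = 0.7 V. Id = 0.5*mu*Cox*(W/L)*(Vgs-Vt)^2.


Step 1: Overdrive voltage Vov = Vgs - Vt = 2.4 - 0.7 = 1.7 V
Step 2: W/L = 31/10 = 3.1
Step 3: Id = 0.5 * 551 * 3.333e-07 * 3.1 * 1.7^2
Step 4: Id = 8.23e-04 A

8.23e-04


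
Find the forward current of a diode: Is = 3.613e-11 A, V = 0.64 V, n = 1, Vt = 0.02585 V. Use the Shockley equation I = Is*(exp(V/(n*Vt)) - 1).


Step 1: V/(n*Vt) = 0.64/(1*0.02585) = 24.7582
Step 2: exp(24.7582) = 5.6539e+10
Step 3: I = 3.613e-11 * (5.6539e+10 - 1) = 2.04e+00 A

2.04e+00


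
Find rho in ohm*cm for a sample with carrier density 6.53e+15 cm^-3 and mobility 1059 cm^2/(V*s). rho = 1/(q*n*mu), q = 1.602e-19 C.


Step 1: sigma = q * n * mu = 1.602e-19 * 6.53e+15 * 1059 = 1.10783e+00 S/cm
Step 2: rho = 1 / sigma = 1 / 1.10783e+00 = 0.9027 ohm*cm

0.9027


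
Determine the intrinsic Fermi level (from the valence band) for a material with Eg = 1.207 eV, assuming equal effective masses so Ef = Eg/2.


Step 1: For an intrinsic semiconductor, the Fermi level sits at midgap.
Step 2: Ef = Eg / 2 = 1.207 / 2 = 0.6035 eV

0.6035


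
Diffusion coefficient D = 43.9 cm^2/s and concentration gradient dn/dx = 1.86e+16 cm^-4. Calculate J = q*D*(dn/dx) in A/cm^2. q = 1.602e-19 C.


Step 1: J = q * D * (dn/dx)
Step 2: J = 1.602e-19 * 43.9 * 1.86e+16
Step 3: J = 1.31e-01 A/cm^2

1.31e-01


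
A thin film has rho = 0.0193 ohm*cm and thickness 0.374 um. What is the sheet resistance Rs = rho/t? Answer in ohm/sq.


Step 1: Convert thickness to cm: t = 0.374 um = 3.7400e-05 cm
Step 2: Rs = rho / t = 0.0193 / 3.7400e-05
Step 3: Rs = 516.0 ohm/sq

516.0


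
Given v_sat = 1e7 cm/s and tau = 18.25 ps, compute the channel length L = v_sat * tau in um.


Step 1: tau in seconds = 18.25 ps * 1e-12 = 1.8250e-11 s
Step 2: L = v_sat * tau = 1e7 * 1.8250e-11 = 1.8250e-04 cm
Step 3: L in um = 1.8250e-04 * 1e4 = 1.825 um

1.825


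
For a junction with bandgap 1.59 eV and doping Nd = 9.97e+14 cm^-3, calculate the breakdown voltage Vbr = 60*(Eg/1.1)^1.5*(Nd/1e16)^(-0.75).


Step 1: Eg/1.1 = 1.59/1.1 = 1.445455
Step 2: (Eg/1.1)^1.5 = 1.445455^1.5 = 1.737828
Step 3: (Nd/1e16)^(-0.75) = (0.0997)^(-0.75) = 5.636099
Step 4: Vbr = 60 * 1.737828 * 5.636099 = 587.7 V

587.7


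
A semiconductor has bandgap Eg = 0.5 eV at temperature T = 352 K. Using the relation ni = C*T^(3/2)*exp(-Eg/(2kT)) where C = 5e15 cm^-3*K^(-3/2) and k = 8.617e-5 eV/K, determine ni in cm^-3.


Step 1: Compute kT = 8.617e-5 * 352 = 0.03033184 eV
Step 2: Exponent = -Eg/(2kT) = -0.5/(2*0.03033184) = -8.24216
Step 3: T^(3/2) = 352^1.5 = 6604.11
Step 4: ni = 5e15 * 6604.11 * exp(-8.24216) = 8.69e+15 cm^-3

8.69e+15


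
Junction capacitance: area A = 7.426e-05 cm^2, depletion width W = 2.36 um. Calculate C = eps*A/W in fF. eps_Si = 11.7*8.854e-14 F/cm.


Step 1: eps_Si = 11.7 * 8.854e-14 = 1.035918e-12 F/cm
Step 2: W in cm = 2.36 * 1e-4 = 2.36e-04 cm
Step 3: C = 1.035918e-12 * 7.426e-05 / 2.36e-04 = 3.259630e-13 F
Step 4: C = 325.96 fF

325.96


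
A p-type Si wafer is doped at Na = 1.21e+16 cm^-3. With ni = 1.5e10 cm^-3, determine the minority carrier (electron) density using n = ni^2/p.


Step 1: Majority hole concentration p ≈ Na = 1.21e+16 cm^-3
Step 2: n = ni^2 / Na = (1.5e10)^2 / 1.21e+16
Step 3: n = 1.86e+04 cm^-3

1.86e+04


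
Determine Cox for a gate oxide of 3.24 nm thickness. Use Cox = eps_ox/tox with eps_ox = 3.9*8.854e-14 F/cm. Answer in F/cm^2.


Step 1: eps_ox = 3.9 * 8.854e-14 = 3.45306e-13 F/cm
Step 2: tox in cm = 3.24 nm * 1e-7 = 3.2400e-07 cm
Step 3: Cox = 3.45306e-13 / 3.2400e-07 = 1.07e-06 F/cm^2

1.07e-06


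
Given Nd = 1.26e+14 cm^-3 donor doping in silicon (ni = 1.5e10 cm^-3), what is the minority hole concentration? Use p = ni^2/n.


Step 1: Since Nd >> ni, n ≈ Nd = 1.26e+14 cm^-3
Step 2: p = ni^2 / n = (1.5e10)^2 / 1.26e+14
Step 3: p = 2.25e20 / 1.26e+14 = 1.79e+06 cm^-3

1.79e+06


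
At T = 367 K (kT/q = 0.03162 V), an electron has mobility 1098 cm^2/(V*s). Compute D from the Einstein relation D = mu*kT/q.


Step 1: D = mu * (kT/q)
Step 2: D = 1098 * 0.03162
Step 3: D = 34.72 cm^2/s

34.72


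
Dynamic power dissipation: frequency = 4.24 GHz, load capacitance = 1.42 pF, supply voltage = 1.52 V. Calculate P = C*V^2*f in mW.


Step 1: V^2 = 1.52^2 = 2.3104 V^2
Step 2: P = C*V^2*f = 1.42e-12 F * 2.3104 * 4.24e9 Hz
Step 3: P = 1.391045632e-02 W
Step 4: P = 13.91 mW

13.91


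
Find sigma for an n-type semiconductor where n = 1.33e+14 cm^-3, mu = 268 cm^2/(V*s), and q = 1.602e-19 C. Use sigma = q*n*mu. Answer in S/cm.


Step 1: sigma = q * n * mu
Step 2: sigma = 1.602e-19 * 1.33e+14 * 268
Step 3: sigma = 5.710e-03 S/cm

5.710e-03


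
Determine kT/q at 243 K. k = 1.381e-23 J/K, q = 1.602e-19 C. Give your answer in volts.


Step 1: kT = 1.381e-23 * 243 = 3.35583e-21 J
Step 2: Vt = kT/q = 3.35583e-21 / 1.602e-19
Step 3: Vt = 0.02095 V

0.02095


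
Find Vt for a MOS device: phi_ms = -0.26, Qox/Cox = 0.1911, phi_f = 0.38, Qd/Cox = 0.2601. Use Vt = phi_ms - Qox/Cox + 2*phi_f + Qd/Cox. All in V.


Step 1: Vt = phi_ms - Qox/Cox + 2*phi_f + Qd/Cox
Step 2: Vt = -0.26 - 0.1911 + 2*0.38 + 0.2601
Step 3: Vt = -0.26 - 0.1911 + 0.76 + 0.2601
Step 4: Vt = 0.569 V

0.569


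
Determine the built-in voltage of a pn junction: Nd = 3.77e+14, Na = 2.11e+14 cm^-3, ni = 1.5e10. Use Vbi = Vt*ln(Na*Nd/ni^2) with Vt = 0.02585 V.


Step 1: Compute Na*Nd/ni^2 = 2.11e+14 * 3.77e+14 / (1.5e10)^2 = 3.5354e+08
Step 2: ln(3.5354e+08) = 19.6835
Step 3: Vbi = 0.02585 * 19.6835 = 0.509 V

0.509


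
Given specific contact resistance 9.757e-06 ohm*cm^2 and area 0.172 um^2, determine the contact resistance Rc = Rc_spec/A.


Step 1: Convert area to cm^2: 0.172 um^2 = 1.7200e-09 cm^2
Step 2: Rc = Rc_spec / A = 9.757e-06 / 1.7200e-09
Step 3: Rc = 5.67e+03 ohms

5.67e+03


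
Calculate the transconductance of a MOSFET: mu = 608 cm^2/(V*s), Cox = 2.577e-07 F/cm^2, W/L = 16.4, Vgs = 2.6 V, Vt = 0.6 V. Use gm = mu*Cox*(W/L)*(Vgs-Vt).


Step 1: Vov = Vgs - Vt = 2.6 - 0.6 = 2.0 V
Step 2: gm = mu * Cox * (W/L) * Vov
Step 3: gm = 608 * 2.577e-07 * 16.4 * 2.0 = 5.14e-03 S

5.14e-03


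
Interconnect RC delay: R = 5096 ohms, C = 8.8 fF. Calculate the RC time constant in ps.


Step 1: tau = R * C
Step 2: tau = 5096 * 8.8 fF = 5096 * 8.8e-15 F
Step 3: tau = 4.48448e-11 s = 44.8448 ps

44.8448


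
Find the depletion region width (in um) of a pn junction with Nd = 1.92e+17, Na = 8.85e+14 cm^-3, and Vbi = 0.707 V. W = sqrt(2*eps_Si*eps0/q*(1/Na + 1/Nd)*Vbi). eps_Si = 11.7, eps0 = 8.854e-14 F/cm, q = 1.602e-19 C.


Step 1: 1/Na + 1/Nd = 1/8.85e+14 + 1/1.92e+17 = 1.13515e-15
Step 2: 2*eps*eps0/q = 2*11.7*8.854e-14/1.602e-19 = 1.293281e+07
Step 3: W^2 = 1.293281e+07 * 1.13515e-15 * 0.707 = 1.03792e-08
Step 4: W = sqrt(1.03792e-08) = 1.019e-04 cm = 1.019 um

1.019


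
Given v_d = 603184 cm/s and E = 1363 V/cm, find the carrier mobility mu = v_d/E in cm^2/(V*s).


Step 1: mu = v_d / E
Step 2: mu = 603184 / 1363
Step 3: mu = 442.54 cm^2/(V*s)

442.54


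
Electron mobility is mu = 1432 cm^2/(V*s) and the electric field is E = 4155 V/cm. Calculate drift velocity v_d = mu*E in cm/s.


Step 1: v_d = mu * E
Step 2: v_d = 1432 * 4155 = 5949960
Step 3: v_d = 5.95e+06 cm/s

5.95e+06


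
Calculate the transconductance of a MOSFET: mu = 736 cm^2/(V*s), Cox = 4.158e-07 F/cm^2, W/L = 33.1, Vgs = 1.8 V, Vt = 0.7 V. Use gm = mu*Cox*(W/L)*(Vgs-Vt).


Step 1: Vov = Vgs - Vt = 1.8 - 0.7 = 1.1 V
Step 2: gm = mu * Cox * (W/L) * Vov
Step 3: gm = 736 * 4.158e-07 * 33.1 * 1.1 = 1.11e-02 S

1.11e-02


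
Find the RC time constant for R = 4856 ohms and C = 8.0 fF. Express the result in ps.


Step 1: tau = R * C
Step 2: tau = 4856 * 8.0 fF = 4856 * 8.0e-15 F
Step 3: tau = 3.8848e-11 s = 38.848 ps

38.848


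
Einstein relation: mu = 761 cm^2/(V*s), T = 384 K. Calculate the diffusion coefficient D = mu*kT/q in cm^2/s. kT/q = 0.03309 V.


Step 1: D = mu * (kT/q)
Step 2: D = 761 * 0.03309
Step 3: D = 25.18 cm^2/s

25.18


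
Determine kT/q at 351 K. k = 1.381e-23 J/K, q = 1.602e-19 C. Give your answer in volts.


Step 1: kT = 1.381e-23 * 351 = 4.84731e-21 J
Step 2: Vt = kT/q = 4.84731e-21 / 1.602e-19
Step 3: Vt = 0.03026 V

0.03026


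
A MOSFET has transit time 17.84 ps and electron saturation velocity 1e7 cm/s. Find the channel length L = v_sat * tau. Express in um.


Step 1: tau in seconds = 17.84 ps * 1e-12 = 1.7840e-11 s
Step 2: L = v_sat * tau = 1e7 * 1.7840e-11 = 1.7840e-04 cm
Step 3: L in um = 1.7840e-04 * 1e4 = 1.784 um

1.784


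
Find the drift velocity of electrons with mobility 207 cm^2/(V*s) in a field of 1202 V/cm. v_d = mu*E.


Step 1: v_d = mu * E
Step 2: v_d = 207 * 1202 = 248814
Step 3: v_d = 2.49e+05 cm/s

2.49e+05


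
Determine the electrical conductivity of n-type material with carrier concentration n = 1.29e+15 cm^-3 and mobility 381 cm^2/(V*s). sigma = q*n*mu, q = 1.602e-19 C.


Step 1: sigma = q * n * mu
Step 2: sigma = 1.602e-19 * 1.29e+15 * 381
Step 3: sigma = 7.874e-02 S/cm

7.874e-02


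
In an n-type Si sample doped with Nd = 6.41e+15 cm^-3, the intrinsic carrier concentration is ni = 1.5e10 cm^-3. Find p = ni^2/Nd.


Step 1: Since Nd >> ni, n ≈ Nd = 6.41e+15 cm^-3
Step 2: p = ni^2 / n = (1.5e10)^2 / 6.41e+15
Step 3: p = 2.25e20 / 6.41e+15 = 3.51e+04 cm^-3

3.51e+04


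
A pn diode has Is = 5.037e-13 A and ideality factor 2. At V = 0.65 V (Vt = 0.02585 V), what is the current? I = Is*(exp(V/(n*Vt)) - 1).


Step 1: V/(n*Vt) = 0.65/(2*0.02585) = 12.5725
Step 2: exp(12.5725) = 2.8851e+05
Step 3: I = 5.037e-13 * (2.8851e+05 - 1) = 1.45e-07 A

1.45e-07


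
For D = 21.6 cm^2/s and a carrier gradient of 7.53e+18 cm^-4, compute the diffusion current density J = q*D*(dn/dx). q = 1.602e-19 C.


Step 1: J = q * D * (dn/dx)
Step 2: J = 1.602e-19 * 21.6 * 7.53e+18
Step 3: J = 2.61e+01 A/cm^2

2.61e+01


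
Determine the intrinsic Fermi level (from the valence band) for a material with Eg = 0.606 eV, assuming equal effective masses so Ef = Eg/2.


Step 1: For an intrinsic semiconductor, the Fermi level sits at midgap.
Step 2: Ef = Eg / 2 = 0.606 / 2 = 0.303 eV

0.303


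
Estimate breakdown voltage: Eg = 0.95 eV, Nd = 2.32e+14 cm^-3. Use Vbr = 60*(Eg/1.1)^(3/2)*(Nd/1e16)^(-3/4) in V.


Step 1: Eg/1.1 = 0.95/1.1 = 0.863636
Step 2: (Eg/1.1)^1.5 = 0.863636^1.5 = 0.802594
Step 3: (Nd/1e16)^(-0.75) = (0.0232)^(-0.75) = 16.822247
Step 4: Vbr = 60 * 0.802594 * 16.822247 = 810.1 V

810.1


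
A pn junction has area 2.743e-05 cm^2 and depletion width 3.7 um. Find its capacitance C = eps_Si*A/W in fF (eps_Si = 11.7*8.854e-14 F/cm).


Step 1: eps_Si = 11.7 * 8.854e-14 = 1.035918e-12 F/cm
Step 2: W in cm = 3.7 * 1e-4 = 3.70e-04 cm
Step 3: C = 1.035918e-12 * 2.743e-05 / 3.70e-04 = 7.679792e-14 F
Step 4: C = 76.8 fF

76.8


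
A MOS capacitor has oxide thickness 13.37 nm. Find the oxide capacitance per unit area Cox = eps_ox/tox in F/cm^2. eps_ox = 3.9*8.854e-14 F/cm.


Step 1: eps_ox = 3.9 * 8.854e-14 = 3.45306e-13 F/cm
Step 2: tox in cm = 13.37 nm * 1e-7 = 1.3370e-06 cm
Step 3: Cox = 3.45306e-13 / 1.3370e-06 = 2.58e-07 F/cm^2

2.58e-07


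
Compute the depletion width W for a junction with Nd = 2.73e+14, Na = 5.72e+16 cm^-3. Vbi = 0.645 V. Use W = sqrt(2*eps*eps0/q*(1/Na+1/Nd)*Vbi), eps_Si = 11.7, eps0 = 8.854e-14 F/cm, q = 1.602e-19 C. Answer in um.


Step 1: 1/Na + 1/Nd = 1/5.72e+16 + 1/2.73e+14 = 3.68049e-15
Step 2: 2*eps*eps0/q = 2*11.7*8.854e-14/1.602e-19 = 1.293281e+07
Step 3: W^2 = 1.293281e+07 * 3.68049e-15 * 0.645 = 3.07014e-08
Step 4: W = sqrt(3.07014e-08) = 1.752e-04 cm = 1.752 um

1.752


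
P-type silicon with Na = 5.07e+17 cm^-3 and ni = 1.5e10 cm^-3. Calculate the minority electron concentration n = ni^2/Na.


Step 1: Majority hole concentration p ≈ Na = 5.07e+17 cm^-3
Step 2: n = ni^2 / Na = (1.5e10)^2 / 5.07e+17
Step 3: n = 4.44e+02 cm^-3

4.44e+02


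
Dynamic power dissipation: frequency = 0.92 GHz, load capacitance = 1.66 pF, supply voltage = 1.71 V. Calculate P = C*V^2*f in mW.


Step 1: V^2 = 1.71^2 = 2.9241 V^2
Step 2: P = C*V^2*f = 1.66e-12 F * 2.9241 * 0.92e9 Hz
Step 3: P = 4.46568552e-03 W
Step 4: P = 4.466 mW

4.466


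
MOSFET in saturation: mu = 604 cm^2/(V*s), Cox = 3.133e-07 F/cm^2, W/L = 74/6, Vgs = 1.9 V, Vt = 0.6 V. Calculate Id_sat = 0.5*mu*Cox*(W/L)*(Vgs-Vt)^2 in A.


Step 1: Overdrive voltage Vov = Vgs - Vt = 1.9 - 0.6 = 1.3 V
Step 2: W/L = 74/6 = 12.3333
Step 3: Id = 0.5 * 604 * 3.133e-07 * 12.3333 * 1.3^2
Step 4: Id = 1.97e-03 A

1.97e-03


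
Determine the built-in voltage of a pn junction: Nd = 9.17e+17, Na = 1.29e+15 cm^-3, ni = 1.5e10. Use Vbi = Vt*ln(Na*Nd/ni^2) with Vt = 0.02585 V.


Step 1: Compute Na*Nd/ni^2 = 1.29e+15 * 9.17e+17 / (1.5e10)^2 = 5.2575e+12
Step 2: ln(5.2575e+12) = 29.2907
Step 3: Vbi = 0.02585 * 29.2907 = 0.757 V

0.757


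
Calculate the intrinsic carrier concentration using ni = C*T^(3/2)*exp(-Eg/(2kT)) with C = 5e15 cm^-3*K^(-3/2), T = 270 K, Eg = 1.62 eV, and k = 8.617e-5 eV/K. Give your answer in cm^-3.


Step 1: Compute kT = 8.617e-5 * 270 = 0.0232659 eV
Step 2: Exponent = -Eg/(2kT) = -1.62/(2*0.0232659) = -34.81490
Step 3: T^(3/2) = 270^1.5 = 4436.55
Step 4: ni = 5e15 * 4436.55 * exp(-34.81490) = 1.68e+04 cm^-3

1.68e+04


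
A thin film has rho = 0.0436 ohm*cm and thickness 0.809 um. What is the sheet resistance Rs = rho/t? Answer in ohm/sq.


Step 1: Convert thickness to cm: t = 0.809 um = 8.0900e-05 cm
Step 2: Rs = rho / t = 0.0436 / 8.0900e-05
Step 3: Rs = 538.9 ohm/sq

538.9


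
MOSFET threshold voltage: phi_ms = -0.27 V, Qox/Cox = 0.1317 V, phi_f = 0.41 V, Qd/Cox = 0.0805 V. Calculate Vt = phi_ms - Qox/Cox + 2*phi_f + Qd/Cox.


Step 1: Vt = phi_ms - Qox/Cox + 2*phi_f + Qd/Cox
Step 2: Vt = -0.27 - 0.1317 + 2*0.41 + 0.0805
Step 3: Vt = -0.27 - 0.1317 + 0.82 + 0.0805
Step 4: Vt = 0.4988 V

0.4988


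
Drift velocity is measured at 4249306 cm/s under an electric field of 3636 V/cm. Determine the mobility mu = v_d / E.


Step 1: mu = v_d / E
Step 2: mu = 4249306 / 3636
Step 3: mu = 1168.68 cm^2/(V*s)

1168.68


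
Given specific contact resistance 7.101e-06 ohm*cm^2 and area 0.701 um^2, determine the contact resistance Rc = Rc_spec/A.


Step 1: Convert area to cm^2: 0.701 um^2 = 7.0100e-09 cm^2
Step 2: Rc = Rc_spec / A = 7.101e-06 / 7.0100e-09
Step 3: Rc = 1.01e+03 ohms

1.01e+03


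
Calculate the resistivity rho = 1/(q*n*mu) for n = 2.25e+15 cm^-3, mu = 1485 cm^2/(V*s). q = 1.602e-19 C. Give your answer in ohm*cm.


Step 1: sigma = q * n * mu = 1.602e-19 * 2.25e+15 * 1485 = 5.35268e-01 S/cm
Step 2: rho = 1 / sigma = 1 / 5.35268e-01 = 1.868 ohm*cm

1.868


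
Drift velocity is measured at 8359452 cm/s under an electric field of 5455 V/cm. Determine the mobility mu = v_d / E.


Step 1: mu = v_d / E
Step 2: mu = 8359452 / 5455
Step 3: mu = 1532.44 cm^2/(V*s)

1532.44


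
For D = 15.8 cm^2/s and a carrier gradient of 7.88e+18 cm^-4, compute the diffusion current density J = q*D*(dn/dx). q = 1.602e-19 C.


Step 1: J = q * D * (dn/dx)
Step 2: J = 1.602e-19 * 15.8 * 7.88e+18
Step 3: J = 1.99e+01 A/cm^2

1.99e+01


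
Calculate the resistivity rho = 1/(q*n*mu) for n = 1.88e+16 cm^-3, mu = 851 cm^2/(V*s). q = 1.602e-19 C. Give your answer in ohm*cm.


Step 1: sigma = q * n * mu = 1.602e-19 * 1.88e+16 * 851 = 2.56301e+00 S/cm
Step 2: rho = 1 / sigma = 1 / 2.56301e+00 = 0.3902 ohm*cm

0.3902


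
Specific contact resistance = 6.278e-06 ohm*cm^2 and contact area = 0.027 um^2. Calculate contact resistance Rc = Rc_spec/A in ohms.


Step 1: Convert area to cm^2: 0.027 um^2 = 2.7000e-10 cm^2
Step 2: Rc = Rc_spec / A = 6.278e-06 / 2.7000e-10
Step 3: Rc = 2.33e+04 ohms

2.33e+04


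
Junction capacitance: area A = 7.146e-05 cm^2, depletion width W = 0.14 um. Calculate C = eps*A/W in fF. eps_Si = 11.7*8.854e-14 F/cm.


Step 1: eps_Si = 11.7 * 8.854e-14 = 1.035918e-12 F/cm
Step 2: W in cm = 0.14 * 1e-4 = 1.40e-05 cm
Step 3: C = 1.035918e-12 * 7.146e-05 / 1.40e-05 = 5.287621e-12 F
Step 4: C = 5287.62 fF

5287.62


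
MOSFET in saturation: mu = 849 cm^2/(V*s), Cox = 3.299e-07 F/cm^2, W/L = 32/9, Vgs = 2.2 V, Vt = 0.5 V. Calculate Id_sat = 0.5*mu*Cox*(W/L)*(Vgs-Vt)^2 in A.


Step 1: Overdrive voltage Vov = Vgs - Vt = 2.2 - 0.5 = 1.7 V
Step 2: W/L = 32/9 = 3.55556
Step 3: Id = 0.5 * 849 * 3.299e-07 * 3.55556 * 1.7^2
Step 4: Id = 1.44e-03 A

1.44e-03


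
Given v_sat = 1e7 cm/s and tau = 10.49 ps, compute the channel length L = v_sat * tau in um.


Step 1: tau in seconds = 10.49 ps * 1e-12 = 1.0490e-11 s
Step 2: L = v_sat * tau = 1e7 * 1.0490e-11 = 1.0490e-04 cm
Step 3: L in um = 1.0490e-04 * 1e4 = 1.049 um

1.049


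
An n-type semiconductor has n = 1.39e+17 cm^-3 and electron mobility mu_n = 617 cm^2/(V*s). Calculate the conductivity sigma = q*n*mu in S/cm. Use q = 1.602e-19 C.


Step 1: sigma = q * n * mu
Step 2: sigma = 1.602e-19 * 1.39e+17 * 617
Step 3: sigma = 1.374e+01 S/cm

1.374e+01


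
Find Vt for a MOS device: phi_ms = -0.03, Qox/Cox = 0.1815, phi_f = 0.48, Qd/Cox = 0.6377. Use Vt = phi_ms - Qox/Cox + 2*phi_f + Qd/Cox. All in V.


Step 1: Vt = phi_ms - Qox/Cox + 2*phi_f + Qd/Cox
Step 2: Vt = -0.03 - 0.1815 + 2*0.48 + 0.6377
Step 3: Vt = -0.03 - 0.1815 + 0.96 + 0.6377
Step 4: Vt = 1.3862 V

1.3862


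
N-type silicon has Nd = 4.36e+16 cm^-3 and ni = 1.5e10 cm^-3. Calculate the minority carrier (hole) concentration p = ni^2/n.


Step 1: Since Nd >> ni, n ≈ Nd = 4.36e+16 cm^-3
Step 2: p = ni^2 / n = (1.5e10)^2 / 4.36e+16
Step 3: p = 2.25e20 / 4.36e+16 = 5.16e+03 cm^-3

5.16e+03


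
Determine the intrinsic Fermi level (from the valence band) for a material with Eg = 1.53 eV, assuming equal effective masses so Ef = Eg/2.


Step 1: For an intrinsic semiconductor, the Fermi level sits at midgap.
Step 2: Ef = Eg / 2 = 1.53 / 2 = 0.765 eV

0.765


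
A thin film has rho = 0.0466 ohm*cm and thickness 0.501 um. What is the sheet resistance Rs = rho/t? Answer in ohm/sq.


Step 1: Convert thickness to cm: t = 0.501 um = 5.0100e-05 cm
Step 2: Rs = rho / t = 0.0466 / 5.0100e-05
Step 3: Rs = 930.1 ohm/sq

930.1


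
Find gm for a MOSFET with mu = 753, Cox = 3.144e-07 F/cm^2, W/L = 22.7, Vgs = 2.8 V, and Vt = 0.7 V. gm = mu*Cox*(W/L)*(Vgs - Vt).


Step 1: Vov = Vgs - Vt = 2.8 - 0.7 = 2.1 V
Step 2: gm = mu * Cox * (W/L) * Vov
Step 3: gm = 753 * 3.144e-07 * 22.7 * 2.1 = 1.13e-02 S

1.13e-02


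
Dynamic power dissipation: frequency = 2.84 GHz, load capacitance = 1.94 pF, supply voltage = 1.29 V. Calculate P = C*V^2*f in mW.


Step 1: V^2 = 1.29^2 = 1.6641 V^2
Step 2: P = C*V^2*f = 1.94e-12 F * 1.6641 * 2.84e9 Hz
Step 3: P = 9.16852536e-03 W
Step 4: P = 9.169 mW

9.169


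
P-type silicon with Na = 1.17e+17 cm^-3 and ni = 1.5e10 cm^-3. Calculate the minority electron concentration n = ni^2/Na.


Step 1: Majority hole concentration p ≈ Na = 1.17e+17 cm^-3
Step 2: n = ni^2 / Na = (1.5e10)^2 / 1.17e+17
Step 3: n = 1.92e+03 cm^-3

1.92e+03


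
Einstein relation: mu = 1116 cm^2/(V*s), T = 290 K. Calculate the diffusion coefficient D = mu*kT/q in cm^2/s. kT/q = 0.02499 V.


Step 1: D = mu * (kT/q)
Step 2: D = 1116 * 0.02499
Step 3: D = 27.89 cm^2/s

27.89


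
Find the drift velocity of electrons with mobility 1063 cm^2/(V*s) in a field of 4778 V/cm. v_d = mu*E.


Step 1: v_d = mu * E
Step 2: v_d = 1063 * 4778 = 5079014
Step 3: v_d = 5.08e+06 cm/s

5.08e+06


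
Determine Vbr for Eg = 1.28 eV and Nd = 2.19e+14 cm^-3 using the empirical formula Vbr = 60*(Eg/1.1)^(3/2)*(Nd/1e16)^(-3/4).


Step 1: Eg/1.1 = 1.28/1.1 = 1.163636
Step 2: (Eg/1.1)^1.5 = 1.163636^1.5 = 1.255237
Step 3: (Nd/1e16)^(-0.75) = (0.0219)^(-0.75) = 17.565759
Step 4: Vbr = 60 * 1.255237 * 17.565759 = 1323.0 V

1323.0


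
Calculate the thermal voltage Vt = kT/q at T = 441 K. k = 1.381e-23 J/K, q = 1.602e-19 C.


Step 1: kT = 1.381e-23 * 441 = 6.09021e-21 J
Step 2: Vt = kT/q = 6.09021e-21 / 1.602e-19
Step 3: Vt = 0.03802 V

0.03802


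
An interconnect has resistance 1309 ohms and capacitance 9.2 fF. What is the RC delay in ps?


Step 1: tau = R * C
Step 2: tau = 1309 * 9.2 fF = 1309 * 9.2e-15 F
Step 3: tau = 1.20428e-11 s = 12.0428 ps

12.0428


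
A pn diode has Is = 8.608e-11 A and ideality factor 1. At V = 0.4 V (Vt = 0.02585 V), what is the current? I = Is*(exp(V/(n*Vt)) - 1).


Step 1: V/(n*Vt) = 0.4/(1*0.02585) = 15.4739
Step 2: exp(15.4739) = 5.2508e+06
Step 3: I = 8.608e-11 * (5.2508e+06 - 1) = 4.52e-04 A

4.52e-04


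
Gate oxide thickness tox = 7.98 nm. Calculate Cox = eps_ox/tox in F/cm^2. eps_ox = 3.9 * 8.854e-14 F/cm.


Step 1: eps_ox = 3.9 * 8.854e-14 = 3.45306e-13 F/cm
Step 2: tox in cm = 7.98 nm * 1e-7 = 7.9800e-07 cm
Step 3: Cox = 3.45306e-13 / 7.9800e-07 = 4.33e-07 F/cm^2

4.33e-07


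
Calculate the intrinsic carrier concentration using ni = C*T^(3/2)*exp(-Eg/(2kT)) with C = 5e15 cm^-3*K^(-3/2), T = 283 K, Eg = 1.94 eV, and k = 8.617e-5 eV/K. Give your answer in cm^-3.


Step 1: Compute kT = 8.617e-5 * 283 = 0.02438611 eV
Step 2: Exponent = -Eg/(2kT) = -1.94/(2*0.02438611) = -39.77674
Step 3: T^(3/2) = 283^1.5 = 4760.80
Step 4: ni = 5e15 * 4760.80 * exp(-39.77674) = 1.26e+02 cm^-3

1.26e+02


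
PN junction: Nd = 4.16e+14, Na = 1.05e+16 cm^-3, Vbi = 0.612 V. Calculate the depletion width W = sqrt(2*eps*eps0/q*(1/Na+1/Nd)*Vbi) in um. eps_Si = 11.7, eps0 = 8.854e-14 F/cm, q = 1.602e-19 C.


Step 1: 1/Na + 1/Nd = 1/1.05e+16 + 1/4.16e+14 = 2.49908e-15
Step 2: 2*eps*eps0/q = 2*11.7*8.854e-14/1.602e-19 = 1.293281e+07
Step 3: W^2 = 1.293281e+07 * 2.49908e-15 * 0.612 = 1.97799e-08
Step 4: W = sqrt(1.97799e-08) = 1.406e-04 cm = 1.406 um

1.406


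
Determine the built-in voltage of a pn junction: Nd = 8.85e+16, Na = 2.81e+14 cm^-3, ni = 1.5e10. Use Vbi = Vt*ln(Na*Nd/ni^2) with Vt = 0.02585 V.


Step 1: Compute Na*Nd/ni^2 = 2.81e+14 * 8.85e+16 / (1.5e10)^2 = 1.1053e+11
Step 2: ln(1.1053e+11) = 25.4286
Step 3: Vbi = 0.02585 * 25.4286 = 0.657 V

0.657


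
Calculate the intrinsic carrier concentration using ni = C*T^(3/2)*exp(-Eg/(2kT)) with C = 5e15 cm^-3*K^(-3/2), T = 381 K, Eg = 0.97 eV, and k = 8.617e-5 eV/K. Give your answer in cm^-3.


Step 1: Compute kT = 8.617e-5 * 381 = 0.03283077 eV
Step 2: Exponent = -Eg/(2kT) = -0.97/(2*0.03283077) = -14.77273
Step 3: T^(3/2) = 381^1.5 = 7436.82
Step 4: ni = 5e15 * 7436.82 * exp(-14.77273) = 1.43e+13 cm^-3

1.43e+13


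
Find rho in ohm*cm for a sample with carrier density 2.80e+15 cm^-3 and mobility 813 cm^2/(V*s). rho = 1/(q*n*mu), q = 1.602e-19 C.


Step 1: sigma = q * n * mu = 1.602e-19 * 2.80e+15 * 813 = 3.64679e-01 S/cm
Step 2: rho = 1 / sigma = 1 / 3.64679e-01 = 2.742 ohm*cm

2.742


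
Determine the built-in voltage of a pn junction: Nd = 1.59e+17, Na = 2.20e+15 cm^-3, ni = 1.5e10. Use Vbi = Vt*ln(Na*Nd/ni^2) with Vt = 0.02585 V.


Step 1: Compute Na*Nd/ni^2 = 2.20e+15 * 1.59e+17 / (1.5e10)^2 = 1.5547e+12
Step 2: ln(1.5547e+12) = 28.0723
Step 3: Vbi = 0.02585 * 28.0723 = 0.726 V

0.726


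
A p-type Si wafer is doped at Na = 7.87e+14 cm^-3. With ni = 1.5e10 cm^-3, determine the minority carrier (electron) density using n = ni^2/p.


Step 1: Majority hole concentration p ≈ Na = 7.87e+14 cm^-3
Step 2: n = ni^2 / Na = (1.5e10)^2 / 7.87e+14
Step 3: n = 2.86e+05 cm^-3

2.86e+05


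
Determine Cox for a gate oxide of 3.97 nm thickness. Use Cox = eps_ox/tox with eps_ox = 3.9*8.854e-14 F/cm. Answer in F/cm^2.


Step 1: eps_ox = 3.9 * 8.854e-14 = 3.45306e-13 F/cm
Step 2: tox in cm = 3.97 nm * 1e-7 = 3.9700e-07 cm
Step 3: Cox = 3.45306e-13 / 3.9700e-07 = 8.70e-07 F/cm^2

8.70e-07


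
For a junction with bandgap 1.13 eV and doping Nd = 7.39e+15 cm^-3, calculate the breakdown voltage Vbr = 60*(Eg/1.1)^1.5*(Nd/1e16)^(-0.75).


Step 1: Eg/1.1 = 1.13/1.1 = 1.027273
Step 2: (Eg/1.1)^1.5 = 1.027273^1.5 = 1.041187
Step 3: (Nd/1e16)^(-0.75) = (0.739)^(-0.75) = 1.254633
Step 4: Vbr = 60 * 1.041187 * 1.254633 = 78.4 V

78.4


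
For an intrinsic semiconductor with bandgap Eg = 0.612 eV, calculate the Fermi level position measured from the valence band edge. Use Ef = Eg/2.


Step 1: For an intrinsic semiconductor, the Fermi level sits at midgap.
Step 2: Ef = Eg / 2 = 0.612 / 2 = 0.306 eV

0.306


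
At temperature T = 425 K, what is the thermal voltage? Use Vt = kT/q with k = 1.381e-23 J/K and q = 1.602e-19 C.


Step 1: kT = 1.381e-23 * 425 = 5.86925e-21 J
Step 2: Vt = kT/q = 5.86925e-21 / 1.602e-19
Step 3: Vt = 0.03664 V

0.03664


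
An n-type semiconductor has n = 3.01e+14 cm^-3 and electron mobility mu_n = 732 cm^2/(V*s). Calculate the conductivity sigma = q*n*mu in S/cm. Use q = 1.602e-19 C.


Step 1: sigma = q * n * mu
Step 2: sigma = 1.602e-19 * 3.01e+14 * 732
Step 3: sigma = 3.530e-02 S/cm

3.530e-02


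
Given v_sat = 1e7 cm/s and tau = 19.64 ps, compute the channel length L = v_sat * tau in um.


Step 1: tau in seconds = 19.64 ps * 1e-12 = 1.9640e-11 s
Step 2: L = v_sat * tau = 1e7 * 1.9640e-11 = 1.9640e-04 cm
Step 3: L in um = 1.9640e-04 * 1e4 = 1.964 um

1.964


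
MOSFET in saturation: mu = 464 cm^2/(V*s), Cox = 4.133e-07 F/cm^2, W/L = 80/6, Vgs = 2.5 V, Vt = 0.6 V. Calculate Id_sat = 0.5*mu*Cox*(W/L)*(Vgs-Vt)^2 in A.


Step 1: Overdrive voltage Vov = Vgs - Vt = 2.5 - 0.6 = 1.9 V
Step 2: W/L = 80/6 = 13.3333
Step 3: Id = 0.5 * 464 * 4.133e-07 * 13.3333 * 1.9^2
Step 4: Id = 4.62e-03 A

4.62e-03


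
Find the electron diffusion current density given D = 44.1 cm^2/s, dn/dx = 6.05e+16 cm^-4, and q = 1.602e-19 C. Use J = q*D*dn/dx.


Step 1: J = q * D * (dn/dx)
Step 2: J = 1.602e-19 * 44.1 * 6.05e+16
Step 3: J = 4.27e-01 A/cm^2

4.27e-01


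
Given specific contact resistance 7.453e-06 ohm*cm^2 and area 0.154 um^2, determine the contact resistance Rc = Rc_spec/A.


Step 1: Convert area to cm^2: 0.154 um^2 = 1.5400e-09 cm^2
Step 2: Rc = Rc_spec / A = 7.453e-06 / 1.5400e-09
Step 3: Rc = 4.84e+03 ohms

4.84e+03


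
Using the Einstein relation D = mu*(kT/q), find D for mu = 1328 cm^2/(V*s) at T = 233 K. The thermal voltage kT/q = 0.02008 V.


Step 1: D = mu * (kT/q)
Step 2: D = 1328 * 0.02008
Step 3: D = 26.67 cm^2/s

26.67


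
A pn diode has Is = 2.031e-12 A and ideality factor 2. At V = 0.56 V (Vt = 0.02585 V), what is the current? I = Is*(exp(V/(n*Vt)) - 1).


Step 1: V/(n*Vt) = 0.56/(2*0.02585) = 10.8317
Step 2: exp(10.8317) = 5.0600e+04
Step 3: I = 2.031e-12 * (5.0600e+04 - 1) = 1.03e-07 A

1.03e-07


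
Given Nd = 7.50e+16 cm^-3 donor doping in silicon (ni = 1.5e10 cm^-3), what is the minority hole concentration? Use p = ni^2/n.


Step 1: Since Nd >> ni, n ≈ Nd = 7.50e+16 cm^-3
Step 2: p = ni^2 / n = (1.5e10)^2 / 7.50e+16
Step 3: p = 2.25e20 / 7.50e+16 = 3.00e+03 cm^-3

3.00e+03


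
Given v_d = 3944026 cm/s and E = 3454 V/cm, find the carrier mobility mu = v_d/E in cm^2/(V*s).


Step 1: mu = v_d / E
Step 2: mu = 3944026 / 3454
Step 3: mu = 1141.87 cm^2/(V*s)

1141.87


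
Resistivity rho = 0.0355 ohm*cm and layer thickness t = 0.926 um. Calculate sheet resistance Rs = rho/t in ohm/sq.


Step 1: Convert thickness to cm: t = 0.926 um = 9.2600e-05 cm
Step 2: Rs = rho / t = 0.0355 / 9.2600e-05
Step 3: Rs = 383.4 ohm/sq

383.4


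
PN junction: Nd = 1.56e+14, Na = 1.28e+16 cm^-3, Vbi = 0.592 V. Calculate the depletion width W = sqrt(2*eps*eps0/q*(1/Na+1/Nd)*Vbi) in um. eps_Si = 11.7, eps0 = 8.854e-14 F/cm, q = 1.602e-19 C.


Step 1: 1/Na + 1/Nd = 1/1.28e+16 + 1/1.56e+14 = 6.48838e-15
Step 2: 2*eps*eps0/q = 2*11.7*8.854e-14/1.602e-19 = 1.293281e+07
Step 3: W^2 = 1.293281e+07 * 6.48838e-15 * 0.592 = 4.96765e-08
Step 4: W = sqrt(4.96765e-08) = 2.229e-04 cm = 2.229 um

2.229


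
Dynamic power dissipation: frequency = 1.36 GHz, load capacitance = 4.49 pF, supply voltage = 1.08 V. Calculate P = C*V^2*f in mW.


Step 1: V^2 = 1.08^2 = 1.1664 V^2
Step 2: P = C*V^2*f = 4.49e-12 F * 1.1664 * 1.36e9 Hz
Step 3: P = 7.12250496e-03 W
Step 4: P = 7.123 mW

7.123


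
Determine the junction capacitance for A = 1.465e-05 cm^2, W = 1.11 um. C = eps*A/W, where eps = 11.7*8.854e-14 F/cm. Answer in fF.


Step 1: eps_Si = 11.7 * 8.854e-14 = 1.035918e-12 F/cm
Step 2: W in cm = 1.11 * 1e-4 = 1.11e-04 cm
Step 3: C = 1.035918e-12 * 1.465e-05 / 1.11e-04 = 1.367225e-13 F
Step 4: C = 136.72 fF

136.72
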